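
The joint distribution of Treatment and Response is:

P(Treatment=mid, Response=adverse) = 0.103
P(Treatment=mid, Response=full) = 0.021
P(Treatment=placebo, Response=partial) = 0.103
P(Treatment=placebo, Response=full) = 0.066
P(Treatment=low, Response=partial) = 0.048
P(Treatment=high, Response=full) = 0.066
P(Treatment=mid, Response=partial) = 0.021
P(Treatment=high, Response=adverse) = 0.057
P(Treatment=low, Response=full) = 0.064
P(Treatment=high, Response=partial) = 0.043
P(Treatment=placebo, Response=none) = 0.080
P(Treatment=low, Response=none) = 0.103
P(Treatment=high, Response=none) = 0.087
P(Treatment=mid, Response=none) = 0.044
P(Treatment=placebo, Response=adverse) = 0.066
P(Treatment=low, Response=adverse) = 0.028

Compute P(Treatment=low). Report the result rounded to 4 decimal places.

0.2430

P(Treatment=low) = 0.103 + 0.048 + 0.064 + 0.028 = 0.243.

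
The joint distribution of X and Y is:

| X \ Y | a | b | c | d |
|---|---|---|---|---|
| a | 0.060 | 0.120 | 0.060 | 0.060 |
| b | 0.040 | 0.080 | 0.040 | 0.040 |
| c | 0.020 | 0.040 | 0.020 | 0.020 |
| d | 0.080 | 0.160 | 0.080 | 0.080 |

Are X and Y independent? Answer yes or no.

Every cell satisfies P(X,Y) = P(X)·P(Y). For instance P(X=a) = 0.300, P(Y=c) = 0.200, and 0.300×0.200 = 0.060 matches the joint entry. So X and Y are independent.

yes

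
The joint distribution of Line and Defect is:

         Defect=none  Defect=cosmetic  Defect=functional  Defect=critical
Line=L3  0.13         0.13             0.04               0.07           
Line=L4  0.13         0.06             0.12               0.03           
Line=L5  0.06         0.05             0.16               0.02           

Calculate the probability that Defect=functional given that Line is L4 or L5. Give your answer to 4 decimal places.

P(Line=L4) = 0.13 + 0.06 + 0.12 + 0.03 = 0.34.
P(Line=L5) = 0.06 + 0.05 + 0.16 + 0.02 = 0.29.
P(Line ∈ {L4, L5}) = 0.34 + 0.29 = 0.63; P(Defect=functional, Line ∈ {L4, L5}) = 0.12 + 0.16 = 0.28.
P(Defect=functional | Line ∈ {L4, L5}) = 0.28/0.63 = 0.4444.

0.4444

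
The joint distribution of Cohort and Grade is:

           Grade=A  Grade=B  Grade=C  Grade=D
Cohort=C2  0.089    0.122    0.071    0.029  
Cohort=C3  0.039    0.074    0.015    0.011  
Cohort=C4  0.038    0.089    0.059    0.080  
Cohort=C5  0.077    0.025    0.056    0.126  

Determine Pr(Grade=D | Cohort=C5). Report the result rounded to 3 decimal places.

0.444

P(Cohort=C5) = 0.077 + 0.025 + 0.056 + 0.126 = 0.284.
P(Grade=D | Cohort=C5) = 0.126/0.284 = 0.444.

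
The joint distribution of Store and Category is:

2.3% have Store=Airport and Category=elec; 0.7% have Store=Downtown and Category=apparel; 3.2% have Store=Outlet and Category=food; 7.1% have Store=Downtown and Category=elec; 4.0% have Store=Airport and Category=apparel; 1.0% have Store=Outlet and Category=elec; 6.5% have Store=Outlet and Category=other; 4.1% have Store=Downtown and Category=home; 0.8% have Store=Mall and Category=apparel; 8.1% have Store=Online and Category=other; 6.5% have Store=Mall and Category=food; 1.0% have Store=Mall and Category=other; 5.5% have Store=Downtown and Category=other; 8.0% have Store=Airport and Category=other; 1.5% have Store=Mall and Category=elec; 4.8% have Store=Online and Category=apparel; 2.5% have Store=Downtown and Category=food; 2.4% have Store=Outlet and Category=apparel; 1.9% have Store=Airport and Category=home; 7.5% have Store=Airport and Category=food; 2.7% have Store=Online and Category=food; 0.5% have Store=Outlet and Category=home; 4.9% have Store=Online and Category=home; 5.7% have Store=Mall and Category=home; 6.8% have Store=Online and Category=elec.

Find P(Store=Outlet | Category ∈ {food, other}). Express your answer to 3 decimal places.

0.188

P(Category=food) = 0.025 + 0.065 + 0.075 + 0.032 + 0.027 = 0.224.
P(Category=other) = 0.055 + 0.010 + 0.080 + 0.065 + 0.081 = 0.291.
P(Category ∈ {food, other}) = 0.224 + 0.291 = 0.515; P(Store=Outlet, Category ∈ {food, other}) = 0.032 + 0.065 = 0.097.
P(Store=Outlet | Category ∈ {food, other}) = 0.097/0.515 = 0.188.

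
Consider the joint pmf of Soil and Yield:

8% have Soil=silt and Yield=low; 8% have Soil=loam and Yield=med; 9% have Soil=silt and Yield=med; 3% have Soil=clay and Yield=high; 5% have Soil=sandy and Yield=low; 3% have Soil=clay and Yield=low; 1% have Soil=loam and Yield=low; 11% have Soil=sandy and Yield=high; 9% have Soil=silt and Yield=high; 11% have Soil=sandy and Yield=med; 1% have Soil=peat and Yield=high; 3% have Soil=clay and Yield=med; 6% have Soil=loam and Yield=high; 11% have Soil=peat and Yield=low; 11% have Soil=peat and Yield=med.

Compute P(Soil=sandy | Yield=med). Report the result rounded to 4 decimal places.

0.2619

P(Yield=med) = 0.11 + 0.08 + 0.03 + 0.09 + 0.11 = 0.42.
P(Soil=sandy | Yield=med) = 0.11/0.42 = 0.2619.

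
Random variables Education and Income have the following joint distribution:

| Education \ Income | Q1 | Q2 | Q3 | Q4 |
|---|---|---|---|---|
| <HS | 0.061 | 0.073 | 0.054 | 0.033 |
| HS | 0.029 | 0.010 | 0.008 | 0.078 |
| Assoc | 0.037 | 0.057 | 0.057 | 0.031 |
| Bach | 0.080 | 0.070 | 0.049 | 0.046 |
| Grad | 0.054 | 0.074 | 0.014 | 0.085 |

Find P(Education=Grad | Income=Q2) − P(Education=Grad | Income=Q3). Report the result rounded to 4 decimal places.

P(Income=Q2) = 0.073 + 0.010 + 0.057 + 0.070 + 0.074 = 0.284; P(Education=Grad | Income=Q2) = 0.074/0.284 = 0.26056.
P(Income=Q3) = 0.054 + 0.008 + 0.057 + 0.049 + 0.014 = 0.182; P(Education=Grad | Income=Q3) = 0.014/0.182 = 0.07692.
Difference = 0.1836.

0.1836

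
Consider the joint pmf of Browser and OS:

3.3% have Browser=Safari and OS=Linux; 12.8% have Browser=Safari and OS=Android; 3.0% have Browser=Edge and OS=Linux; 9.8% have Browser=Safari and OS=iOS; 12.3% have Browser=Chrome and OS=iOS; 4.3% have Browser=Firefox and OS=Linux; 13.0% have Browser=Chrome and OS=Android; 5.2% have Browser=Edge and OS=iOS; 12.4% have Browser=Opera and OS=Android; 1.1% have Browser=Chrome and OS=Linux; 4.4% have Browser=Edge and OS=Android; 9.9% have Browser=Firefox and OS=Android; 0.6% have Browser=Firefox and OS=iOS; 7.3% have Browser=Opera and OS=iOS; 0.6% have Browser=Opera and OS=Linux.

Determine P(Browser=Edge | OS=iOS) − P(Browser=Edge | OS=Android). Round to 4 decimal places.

P(OS=iOS) = 0.123 + 0.006 + 0.098 + 0.052 + 0.073 = 0.352; P(Browser=Edge | OS=iOS) = 0.052/0.352 = 0.14773.
P(OS=Android) = 0.130 + 0.099 + 0.128 + 0.044 + 0.124 = 0.525; P(Browser=Edge | OS=Android) = 0.044/0.525 = 0.08381.
Difference = 0.0639.

0.0639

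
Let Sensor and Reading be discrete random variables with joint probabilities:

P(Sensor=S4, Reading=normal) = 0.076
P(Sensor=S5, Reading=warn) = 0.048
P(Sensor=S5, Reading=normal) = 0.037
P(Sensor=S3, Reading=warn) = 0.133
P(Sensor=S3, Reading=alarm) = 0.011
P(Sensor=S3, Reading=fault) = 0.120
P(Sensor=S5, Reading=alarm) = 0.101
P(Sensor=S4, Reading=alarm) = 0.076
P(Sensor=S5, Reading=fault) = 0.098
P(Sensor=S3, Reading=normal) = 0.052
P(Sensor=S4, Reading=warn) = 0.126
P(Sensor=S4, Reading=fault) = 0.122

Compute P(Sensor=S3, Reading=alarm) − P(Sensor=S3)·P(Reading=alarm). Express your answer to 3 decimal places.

P(Sensor=S3) = 0.052 + 0.133 + 0.011 + 0.120 = 0.316.
P(Reading=alarm) = 0.011 + 0.076 + 0.101 = 0.188.
P(Sensor=S3, Reading=alarm) − P(Sensor=S3)P(Reading=alarm) = 0.011 − 0.316×0.188 = -0.048.

-0.048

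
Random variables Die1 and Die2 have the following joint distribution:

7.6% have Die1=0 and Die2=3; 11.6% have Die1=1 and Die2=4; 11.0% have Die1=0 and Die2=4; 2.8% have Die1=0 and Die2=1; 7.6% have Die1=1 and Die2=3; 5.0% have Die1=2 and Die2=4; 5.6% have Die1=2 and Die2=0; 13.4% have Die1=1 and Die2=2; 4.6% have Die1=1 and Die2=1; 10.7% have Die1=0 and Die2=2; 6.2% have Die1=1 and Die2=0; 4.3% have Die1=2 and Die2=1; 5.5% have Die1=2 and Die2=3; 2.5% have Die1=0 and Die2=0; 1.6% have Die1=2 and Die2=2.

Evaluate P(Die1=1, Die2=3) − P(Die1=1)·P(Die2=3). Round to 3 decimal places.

P(Die1=1) = 0.062 + 0.046 + 0.134 + 0.076 + 0.116 = 0.434.
P(Die2=3) = 0.076 + 0.076 + 0.055 = 0.207.
P(Die1=1, Die2=3) − P(Die1=1)P(Die2=3) = 0.076 − 0.434×0.207 = -0.014.

-0.014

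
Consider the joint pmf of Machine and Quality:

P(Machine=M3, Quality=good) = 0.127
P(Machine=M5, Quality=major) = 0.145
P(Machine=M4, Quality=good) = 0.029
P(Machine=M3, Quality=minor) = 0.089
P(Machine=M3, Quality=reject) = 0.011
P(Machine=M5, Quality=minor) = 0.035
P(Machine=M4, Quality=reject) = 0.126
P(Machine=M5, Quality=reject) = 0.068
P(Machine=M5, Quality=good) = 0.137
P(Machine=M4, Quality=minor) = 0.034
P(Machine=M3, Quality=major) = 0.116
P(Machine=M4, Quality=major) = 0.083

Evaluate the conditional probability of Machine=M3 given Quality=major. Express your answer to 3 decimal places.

P(Quality=major) = 0.116 + 0.083 + 0.145 = 0.344.
P(Machine=M3 | Quality=major) = 0.116/0.344 = 0.337.

0.337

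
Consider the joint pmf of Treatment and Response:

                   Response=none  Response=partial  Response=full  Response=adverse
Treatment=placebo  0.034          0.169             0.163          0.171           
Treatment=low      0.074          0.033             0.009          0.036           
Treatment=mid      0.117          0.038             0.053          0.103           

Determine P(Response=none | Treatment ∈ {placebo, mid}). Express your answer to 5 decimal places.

0.17807

P(Treatment=placebo) = 0.034 + 0.169 + 0.163 + 0.171 = 0.537.
P(Treatment=mid) = 0.117 + 0.038 + 0.053 + 0.103 = 0.311.
P(Treatment ∈ {placebo, mid}) = 0.537 + 0.311 = 0.848; P(Response=none, Treatment ∈ {placebo, mid}) = 0.034 + 0.117 = 0.151.
P(Response=none | Treatment ∈ {placebo, mid}) = 0.151/0.848 = 0.17807.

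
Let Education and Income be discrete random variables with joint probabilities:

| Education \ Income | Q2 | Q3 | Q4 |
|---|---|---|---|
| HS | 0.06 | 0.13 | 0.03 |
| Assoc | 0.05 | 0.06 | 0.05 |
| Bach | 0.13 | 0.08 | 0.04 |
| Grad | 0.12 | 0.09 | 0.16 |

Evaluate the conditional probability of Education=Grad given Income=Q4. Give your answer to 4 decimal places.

P(Income=Q4) = 0.03 + 0.05 + 0.04 + 0.16 = 0.28.
P(Education=Grad | Income=Q4) = 0.16/0.28 = 0.5714.

0.5714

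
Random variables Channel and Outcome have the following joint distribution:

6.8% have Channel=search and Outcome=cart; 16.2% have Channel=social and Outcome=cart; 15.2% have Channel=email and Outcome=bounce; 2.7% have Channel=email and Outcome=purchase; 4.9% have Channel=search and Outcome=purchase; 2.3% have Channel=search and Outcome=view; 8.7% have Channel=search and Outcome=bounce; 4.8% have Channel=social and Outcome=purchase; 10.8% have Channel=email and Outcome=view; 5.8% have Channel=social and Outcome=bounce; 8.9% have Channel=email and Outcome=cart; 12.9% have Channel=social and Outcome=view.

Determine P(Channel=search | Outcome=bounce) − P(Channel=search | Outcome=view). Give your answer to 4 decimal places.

P(Outcome=bounce) = 0.152 + 0.087 + 0.058 = 0.297; P(Channel=search | Outcome=bounce) = 0.087/0.297 = 0.29293.
P(Outcome=view) = 0.108 + 0.023 + 0.129 = 0.260; P(Channel=search | Outcome=view) = 0.023/0.260 = 0.08846.
Difference = 0.2045.

0.2045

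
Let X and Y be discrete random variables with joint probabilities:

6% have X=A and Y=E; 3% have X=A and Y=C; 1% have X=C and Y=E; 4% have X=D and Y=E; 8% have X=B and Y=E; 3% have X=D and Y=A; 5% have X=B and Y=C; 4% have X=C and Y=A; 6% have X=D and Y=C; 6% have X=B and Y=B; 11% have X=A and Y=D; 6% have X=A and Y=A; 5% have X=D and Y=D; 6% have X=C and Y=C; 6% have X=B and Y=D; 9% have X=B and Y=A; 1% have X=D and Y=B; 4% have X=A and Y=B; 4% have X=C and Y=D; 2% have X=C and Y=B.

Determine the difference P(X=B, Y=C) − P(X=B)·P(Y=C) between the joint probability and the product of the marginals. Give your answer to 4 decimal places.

P(X=B) = 0.09 + 0.06 + 0.05 + 0.06 + 0.08 = 0.34.
P(Y=C) = 0.03 + 0.05 + 0.06 + 0.06 = 0.20.
P(X=B, Y=C) − P(X=B)P(Y=C) = 0.05 − 0.34×0.20 = -0.0180.

-0.0180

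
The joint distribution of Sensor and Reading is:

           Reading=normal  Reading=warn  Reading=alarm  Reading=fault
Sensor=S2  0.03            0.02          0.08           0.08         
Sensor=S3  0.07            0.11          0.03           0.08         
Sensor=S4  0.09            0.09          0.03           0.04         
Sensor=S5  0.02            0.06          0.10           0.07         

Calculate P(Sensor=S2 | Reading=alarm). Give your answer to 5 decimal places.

0.33333

P(Reading=alarm) = 0.08 + 0.03 + 0.03 + 0.10 = 0.24.
P(Sensor=S2 | Reading=alarm) = 0.08/0.24 = 0.33333.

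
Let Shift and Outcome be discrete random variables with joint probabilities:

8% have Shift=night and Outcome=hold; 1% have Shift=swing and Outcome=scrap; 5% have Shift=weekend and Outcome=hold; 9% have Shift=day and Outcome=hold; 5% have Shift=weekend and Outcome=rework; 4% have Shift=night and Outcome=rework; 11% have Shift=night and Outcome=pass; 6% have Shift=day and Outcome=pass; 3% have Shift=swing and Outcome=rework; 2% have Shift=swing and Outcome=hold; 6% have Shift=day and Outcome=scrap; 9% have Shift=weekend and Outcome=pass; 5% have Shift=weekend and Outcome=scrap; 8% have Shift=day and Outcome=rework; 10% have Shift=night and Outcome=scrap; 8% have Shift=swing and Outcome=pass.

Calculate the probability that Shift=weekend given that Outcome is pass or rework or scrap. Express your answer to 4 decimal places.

0.2500

P(Outcome=pass) = 0.06 + 0.08 + 0.11 + 0.09 = 0.34.
P(Outcome=rework) = 0.08 + 0.03 + 0.04 + 0.05 = 0.20.
P(Outcome=scrap) = 0.06 + 0.01 + 0.10 + 0.05 = 0.22.
P(Outcome ∈ {pass, rework, scrap}) = 0.34 + 0.20 + 0.22 = 0.76; P(Shift=weekend, Outcome ∈ {pass, rework, scrap}) = 0.09 + 0.05 + 0.05 = 0.19.
P(Shift=weekend | Outcome ∈ {pass, rework, scrap}) = 0.19/0.76 = 0.2500.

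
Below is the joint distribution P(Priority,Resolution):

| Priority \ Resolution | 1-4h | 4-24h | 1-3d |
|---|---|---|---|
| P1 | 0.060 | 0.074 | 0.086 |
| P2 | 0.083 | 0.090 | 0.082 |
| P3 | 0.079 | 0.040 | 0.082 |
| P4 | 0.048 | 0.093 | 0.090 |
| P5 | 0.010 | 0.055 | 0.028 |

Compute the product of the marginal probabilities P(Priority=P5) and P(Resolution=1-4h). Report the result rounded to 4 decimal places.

P(Priority=P5) = 0.010 + 0.055 + 0.028 = 0.093.
P(Resolution=1-4h) = 0.060 + 0.083 + 0.079 + 0.048 + 0.010 = 0.280.
Product: 0.093 × 0.280 = 0.0260.

0.0260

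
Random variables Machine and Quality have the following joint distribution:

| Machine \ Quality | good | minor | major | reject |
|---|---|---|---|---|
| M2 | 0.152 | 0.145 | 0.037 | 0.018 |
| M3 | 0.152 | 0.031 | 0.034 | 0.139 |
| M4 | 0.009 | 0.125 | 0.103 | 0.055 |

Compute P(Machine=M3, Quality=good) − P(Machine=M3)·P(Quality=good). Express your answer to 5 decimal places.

0.04057

P(Machine=M3) = 0.152 + 0.031 + 0.034 + 0.139 = 0.356.
P(Quality=good) = 0.152 + 0.152 + 0.009 = 0.313.
P(Machine=M3, Quality=good) − P(Machine=M3)P(Quality=good) = 0.152 − 0.356×0.313 = 0.04057.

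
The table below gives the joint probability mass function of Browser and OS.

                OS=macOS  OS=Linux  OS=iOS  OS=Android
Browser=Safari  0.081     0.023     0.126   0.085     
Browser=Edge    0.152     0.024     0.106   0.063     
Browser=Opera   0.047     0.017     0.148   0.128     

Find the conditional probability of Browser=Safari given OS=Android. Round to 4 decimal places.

0.3080

P(OS=Android) = 0.085 + 0.063 + 0.128 = 0.276.
P(Browser=Safari | OS=Android) = 0.085/0.276 = 0.3080.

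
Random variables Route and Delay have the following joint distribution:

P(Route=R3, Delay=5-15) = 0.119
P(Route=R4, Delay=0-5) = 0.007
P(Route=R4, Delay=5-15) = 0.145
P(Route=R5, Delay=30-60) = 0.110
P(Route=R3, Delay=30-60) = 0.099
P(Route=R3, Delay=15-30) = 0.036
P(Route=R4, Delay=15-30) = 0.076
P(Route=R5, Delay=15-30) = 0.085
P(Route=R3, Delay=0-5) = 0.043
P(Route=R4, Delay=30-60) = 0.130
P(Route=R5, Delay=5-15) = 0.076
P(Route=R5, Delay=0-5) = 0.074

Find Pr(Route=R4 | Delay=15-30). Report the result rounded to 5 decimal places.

0.38579

P(Delay=15-30) = 0.036 + 0.076 + 0.085 = 0.197.
P(Route=R4 | Delay=15-30) = 0.076/0.197 = 0.38579.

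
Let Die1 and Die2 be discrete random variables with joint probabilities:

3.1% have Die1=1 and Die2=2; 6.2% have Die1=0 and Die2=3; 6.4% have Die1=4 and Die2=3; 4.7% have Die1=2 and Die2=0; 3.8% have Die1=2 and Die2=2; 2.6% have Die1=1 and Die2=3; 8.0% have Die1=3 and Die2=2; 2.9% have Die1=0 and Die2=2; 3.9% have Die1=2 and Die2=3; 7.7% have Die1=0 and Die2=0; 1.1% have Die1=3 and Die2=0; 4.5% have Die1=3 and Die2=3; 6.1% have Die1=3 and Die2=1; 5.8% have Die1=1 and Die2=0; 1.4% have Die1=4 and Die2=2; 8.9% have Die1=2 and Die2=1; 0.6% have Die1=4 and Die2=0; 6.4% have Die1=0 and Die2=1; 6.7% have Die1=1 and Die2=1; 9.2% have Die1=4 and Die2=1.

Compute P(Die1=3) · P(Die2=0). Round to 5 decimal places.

P(Die1=3) = 0.011 + 0.061 + 0.080 + 0.045 = 0.197.
P(Die2=0) = 0.077 + 0.058 + 0.047 + 0.011 + 0.006 = 0.199.
Product: 0.197 × 0.199 = 0.03920.

0.03920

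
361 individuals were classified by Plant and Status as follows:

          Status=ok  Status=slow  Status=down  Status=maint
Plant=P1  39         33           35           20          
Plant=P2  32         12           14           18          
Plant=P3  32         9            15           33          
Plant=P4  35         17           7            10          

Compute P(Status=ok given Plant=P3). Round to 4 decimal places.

0.3596

Total with Plant=P3: 32 + 9 + 15 + 33 = 89.
P(Status=ok | Plant=P3) = 32/89 = 0.3596.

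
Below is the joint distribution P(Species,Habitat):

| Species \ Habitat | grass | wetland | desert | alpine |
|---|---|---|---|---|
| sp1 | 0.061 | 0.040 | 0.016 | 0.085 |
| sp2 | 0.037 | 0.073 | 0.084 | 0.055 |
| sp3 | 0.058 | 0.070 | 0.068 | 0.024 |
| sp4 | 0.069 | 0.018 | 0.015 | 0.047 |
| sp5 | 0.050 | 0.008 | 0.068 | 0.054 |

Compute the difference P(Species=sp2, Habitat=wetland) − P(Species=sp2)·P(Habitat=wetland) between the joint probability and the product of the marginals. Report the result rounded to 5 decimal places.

0.02096

P(Species=sp2) = 0.037 + 0.073 + 0.084 + 0.055 = 0.249.
P(Habitat=wetland) = 0.040 + 0.073 + 0.070 + 0.018 + 0.008 = 0.209.
P(Species=sp2, Habitat=wetland) − P(Species=sp2)P(Habitat=wetland) = 0.073 − 0.249×0.209 = 0.02096.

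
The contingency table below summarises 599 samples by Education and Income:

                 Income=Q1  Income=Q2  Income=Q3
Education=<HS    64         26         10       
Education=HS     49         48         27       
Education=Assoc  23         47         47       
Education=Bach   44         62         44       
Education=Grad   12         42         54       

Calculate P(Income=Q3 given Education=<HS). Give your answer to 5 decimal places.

0.10000

Total with Education=<HS: 64 + 26 + 10 = 100.
P(Income=Q3 | Education=<HS) = 10/100 = 0.10000.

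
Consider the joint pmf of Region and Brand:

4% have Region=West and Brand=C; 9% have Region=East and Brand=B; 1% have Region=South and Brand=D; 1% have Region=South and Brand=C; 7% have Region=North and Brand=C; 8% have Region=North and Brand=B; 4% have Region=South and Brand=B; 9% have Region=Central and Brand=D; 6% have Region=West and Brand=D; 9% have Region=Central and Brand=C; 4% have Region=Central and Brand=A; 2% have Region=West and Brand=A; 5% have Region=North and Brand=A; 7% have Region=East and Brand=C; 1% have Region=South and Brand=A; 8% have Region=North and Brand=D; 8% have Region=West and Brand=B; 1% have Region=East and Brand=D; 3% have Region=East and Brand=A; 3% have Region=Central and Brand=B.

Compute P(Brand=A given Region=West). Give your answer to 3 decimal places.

0.100

P(Region=West) = 0.02 + 0.08 + 0.04 + 0.06 = 0.20.
P(Brand=A | Region=West) = 0.02/0.20 = 0.100.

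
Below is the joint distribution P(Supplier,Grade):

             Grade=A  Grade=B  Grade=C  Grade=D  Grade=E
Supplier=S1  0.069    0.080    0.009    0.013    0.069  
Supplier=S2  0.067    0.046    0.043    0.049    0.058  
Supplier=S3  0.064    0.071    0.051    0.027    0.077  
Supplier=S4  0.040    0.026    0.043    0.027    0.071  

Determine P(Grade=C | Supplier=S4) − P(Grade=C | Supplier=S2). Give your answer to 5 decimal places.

0.04423

P(Supplier=S4) = 0.040 + 0.026 + 0.043 + 0.027 + 0.071 = 0.207; P(Grade=C | Supplier=S4) = 0.043/0.207 = 0.207729.
P(Supplier=S2) = 0.067 + 0.046 + 0.043 + 0.049 + 0.058 = 0.263; P(Grade=C | Supplier=S2) = 0.043/0.263 = 0.163498.
Difference = 0.04423.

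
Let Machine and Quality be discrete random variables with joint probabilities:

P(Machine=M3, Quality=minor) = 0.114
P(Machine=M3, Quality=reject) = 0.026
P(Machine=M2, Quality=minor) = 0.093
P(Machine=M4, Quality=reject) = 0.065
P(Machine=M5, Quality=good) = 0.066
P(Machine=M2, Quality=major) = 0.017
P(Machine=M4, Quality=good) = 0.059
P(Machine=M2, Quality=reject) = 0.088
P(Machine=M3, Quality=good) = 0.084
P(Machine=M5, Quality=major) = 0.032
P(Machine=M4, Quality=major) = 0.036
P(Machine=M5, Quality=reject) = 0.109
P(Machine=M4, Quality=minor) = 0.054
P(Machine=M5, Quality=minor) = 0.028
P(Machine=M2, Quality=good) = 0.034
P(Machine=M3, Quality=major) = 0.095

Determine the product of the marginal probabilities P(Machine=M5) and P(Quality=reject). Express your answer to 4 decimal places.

0.0677

P(Machine=M5) = 0.066 + 0.028 + 0.032 + 0.109 = 0.235.
P(Quality=reject) = 0.088 + 0.026 + 0.065 + 0.109 = 0.288.
Product: 0.235 × 0.288 = 0.0677.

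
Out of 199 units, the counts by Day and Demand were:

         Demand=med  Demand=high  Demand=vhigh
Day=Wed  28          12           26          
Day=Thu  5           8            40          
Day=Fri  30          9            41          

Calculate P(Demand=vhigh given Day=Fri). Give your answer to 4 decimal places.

0.5125

Total with Day=Fri: 30 + 9 + 41 = 80.
P(Demand=vhigh | Day=Fri) = 41/80 = 0.5125.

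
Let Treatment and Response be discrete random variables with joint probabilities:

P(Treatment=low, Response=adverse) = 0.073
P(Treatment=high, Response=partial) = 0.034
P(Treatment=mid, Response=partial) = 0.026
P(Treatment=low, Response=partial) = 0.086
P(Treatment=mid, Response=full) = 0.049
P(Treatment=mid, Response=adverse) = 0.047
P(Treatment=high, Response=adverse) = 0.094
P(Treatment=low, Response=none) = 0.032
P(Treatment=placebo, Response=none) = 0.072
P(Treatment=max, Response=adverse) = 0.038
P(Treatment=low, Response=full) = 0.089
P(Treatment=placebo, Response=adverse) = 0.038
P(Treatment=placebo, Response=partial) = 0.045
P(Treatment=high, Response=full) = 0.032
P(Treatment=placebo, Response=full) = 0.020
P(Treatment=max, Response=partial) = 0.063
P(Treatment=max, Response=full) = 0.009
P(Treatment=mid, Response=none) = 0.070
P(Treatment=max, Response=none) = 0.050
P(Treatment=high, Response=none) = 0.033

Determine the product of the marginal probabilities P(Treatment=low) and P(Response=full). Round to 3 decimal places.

0.056

P(Treatment=low) = 0.032 + 0.086 + 0.089 + 0.073 = 0.280.
P(Response=full) = 0.020 + 0.089 + 0.049 + 0.032 + 0.009 = 0.199.
Product: 0.280 × 0.199 = 0.056.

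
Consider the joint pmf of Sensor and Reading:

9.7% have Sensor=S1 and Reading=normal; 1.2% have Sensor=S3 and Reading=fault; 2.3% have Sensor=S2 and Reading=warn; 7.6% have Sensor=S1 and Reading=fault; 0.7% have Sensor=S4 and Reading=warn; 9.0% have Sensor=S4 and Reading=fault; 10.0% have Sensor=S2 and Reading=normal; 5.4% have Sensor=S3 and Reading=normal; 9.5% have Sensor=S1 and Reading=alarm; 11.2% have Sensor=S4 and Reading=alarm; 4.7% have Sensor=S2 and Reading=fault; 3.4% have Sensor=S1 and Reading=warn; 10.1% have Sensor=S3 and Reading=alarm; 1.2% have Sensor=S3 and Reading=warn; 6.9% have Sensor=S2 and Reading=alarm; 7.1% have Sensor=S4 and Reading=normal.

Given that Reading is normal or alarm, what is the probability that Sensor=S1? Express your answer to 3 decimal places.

0.275

P(Reading=normal) = 0.097 + 0.100 + 0.054 + 0.071 = 0.322.
P(Reading=alarm) = 0.095 + 0.069 + 0.101 + 0.112 = 0.377.
P(Reading ∈ {normal, alarm}) = 0.322 + 0.377 = 0.699; P(Sensor=S1, Reading ∈ {normal, alarm}) = 0.097 + 0.095 = 0.192.
P(Sensor=S1 | Reading ∈ {normal, alarm}) = 0.192/0.699 = 0.275.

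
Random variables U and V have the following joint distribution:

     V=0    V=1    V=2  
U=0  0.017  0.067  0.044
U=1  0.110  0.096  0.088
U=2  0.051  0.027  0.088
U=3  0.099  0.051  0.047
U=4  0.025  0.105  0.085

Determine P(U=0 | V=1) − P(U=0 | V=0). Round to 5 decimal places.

0.13735

P(V=1) = 0.067 + 0.096 + 0.027 + 0.051 + 0.105 = 0.346; P(U=0 | V=1) = 0.067/0.346 = 0.193642.
P(V=0) = 0.017 + 0.110 + 0.051 + 0.099 + 0.025 = 0.302; P(U=0 | V=0) = 0.017/0.302 = 0.056291.
Difference = 0.13735.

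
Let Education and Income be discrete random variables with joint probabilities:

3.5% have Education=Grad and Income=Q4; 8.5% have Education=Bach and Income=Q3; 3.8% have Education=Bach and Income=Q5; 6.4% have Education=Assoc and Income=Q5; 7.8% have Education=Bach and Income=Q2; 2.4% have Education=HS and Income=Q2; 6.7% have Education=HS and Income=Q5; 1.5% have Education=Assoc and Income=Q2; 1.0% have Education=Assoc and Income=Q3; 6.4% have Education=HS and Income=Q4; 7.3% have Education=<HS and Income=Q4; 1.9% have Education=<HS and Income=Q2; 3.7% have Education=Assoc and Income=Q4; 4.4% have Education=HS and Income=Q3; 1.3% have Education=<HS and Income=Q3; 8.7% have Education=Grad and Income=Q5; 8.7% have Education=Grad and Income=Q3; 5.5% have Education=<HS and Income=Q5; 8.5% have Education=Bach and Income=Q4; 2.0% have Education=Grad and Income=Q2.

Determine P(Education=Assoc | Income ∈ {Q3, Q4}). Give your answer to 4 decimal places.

0.0882

P(Income=Q3) = 0.013 + 0.044 + 0.010 + 0.085 + 0.087 = 0.239.
P(Income=Q4) = 0.073 + 0.064 + 0.037 + 0.085 + 0.035 = 0.294.
P(Income ∈ {Q3, Q4}) = 0.239 + 0.294 = 0.533; P(Education=Assoc, Income ∈ {Q3, Q4}) = 0.010 + 0.037 = 0.047.
P(Education=Assoc | Income ∈ {Q3, Q4}) = 0.047/0.533 = 0.0882.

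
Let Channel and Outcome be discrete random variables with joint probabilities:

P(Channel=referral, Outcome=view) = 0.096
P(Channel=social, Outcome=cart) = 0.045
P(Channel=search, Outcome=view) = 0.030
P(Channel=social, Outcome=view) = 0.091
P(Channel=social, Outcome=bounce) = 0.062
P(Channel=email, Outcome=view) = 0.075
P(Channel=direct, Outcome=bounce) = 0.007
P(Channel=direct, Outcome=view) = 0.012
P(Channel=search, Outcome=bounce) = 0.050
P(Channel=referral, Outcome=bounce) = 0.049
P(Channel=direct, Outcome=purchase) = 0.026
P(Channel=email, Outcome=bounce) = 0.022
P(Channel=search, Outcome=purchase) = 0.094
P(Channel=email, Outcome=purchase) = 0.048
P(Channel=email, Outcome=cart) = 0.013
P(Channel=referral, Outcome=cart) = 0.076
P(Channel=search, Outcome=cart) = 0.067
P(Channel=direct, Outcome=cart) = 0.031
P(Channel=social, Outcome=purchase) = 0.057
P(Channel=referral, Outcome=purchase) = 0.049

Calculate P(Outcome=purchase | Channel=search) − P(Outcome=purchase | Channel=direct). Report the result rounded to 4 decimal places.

0.0479

P(Channel=search) = 0.050 + 0.030 + 0.067 + 0.094 = 0.241; P(Outcome=purchase | Channel=search) = 0.094/0.241 = 0.39004.
P(Channel=direct) = 0.007 + 0.012 + 0.031 + 0.026 = 0.076; P(Outcome=purchase | Channel=direct) = 0.026/0.076 = 0.34211.
Difference = 0.0479.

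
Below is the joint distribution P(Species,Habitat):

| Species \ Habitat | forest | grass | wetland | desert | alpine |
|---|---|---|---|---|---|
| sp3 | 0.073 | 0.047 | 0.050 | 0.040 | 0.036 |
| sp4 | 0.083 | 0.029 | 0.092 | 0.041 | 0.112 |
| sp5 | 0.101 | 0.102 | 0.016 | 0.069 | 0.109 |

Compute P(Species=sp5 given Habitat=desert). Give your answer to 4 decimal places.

0.4600

P(Habitat=desert) = 0.040 + 0.041 + 0.069 = 0.150.
P(Species=sp5 | Habitat=desert) = 0.069/0.150 = 0.4600.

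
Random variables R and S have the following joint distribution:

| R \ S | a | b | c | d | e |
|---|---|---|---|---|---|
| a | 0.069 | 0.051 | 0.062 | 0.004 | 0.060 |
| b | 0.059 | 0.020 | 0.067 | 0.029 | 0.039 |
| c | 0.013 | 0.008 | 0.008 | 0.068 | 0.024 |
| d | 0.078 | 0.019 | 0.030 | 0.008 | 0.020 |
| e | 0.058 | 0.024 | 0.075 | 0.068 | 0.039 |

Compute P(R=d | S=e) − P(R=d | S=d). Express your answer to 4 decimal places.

0.0647

P(S=e) = 0.060 + 0.039 + 0.024 + 0.020 + 0.039 = 0.182; P(R=d | S=e) = 0.020/0.182 = 0.10989.
P(S=d) = 0.004 + 0.029 + 0.068 + 0.008 + 0.068 = 0.177; P(R=d | S=d) = 0.008/0.177 = 0.04520.
Difference = 0.0647.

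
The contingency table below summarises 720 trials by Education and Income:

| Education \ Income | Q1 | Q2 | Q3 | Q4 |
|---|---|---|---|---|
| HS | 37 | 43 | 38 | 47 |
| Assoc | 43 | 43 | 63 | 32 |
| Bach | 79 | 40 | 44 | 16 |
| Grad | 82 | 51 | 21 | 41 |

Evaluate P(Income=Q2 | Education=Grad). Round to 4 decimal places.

0.2615

Total with Education=Grad: 82 + 51 + 21 + 41 = 195.
P(Income=Q2 | Education=Grad) = 51/195 = 0.2615.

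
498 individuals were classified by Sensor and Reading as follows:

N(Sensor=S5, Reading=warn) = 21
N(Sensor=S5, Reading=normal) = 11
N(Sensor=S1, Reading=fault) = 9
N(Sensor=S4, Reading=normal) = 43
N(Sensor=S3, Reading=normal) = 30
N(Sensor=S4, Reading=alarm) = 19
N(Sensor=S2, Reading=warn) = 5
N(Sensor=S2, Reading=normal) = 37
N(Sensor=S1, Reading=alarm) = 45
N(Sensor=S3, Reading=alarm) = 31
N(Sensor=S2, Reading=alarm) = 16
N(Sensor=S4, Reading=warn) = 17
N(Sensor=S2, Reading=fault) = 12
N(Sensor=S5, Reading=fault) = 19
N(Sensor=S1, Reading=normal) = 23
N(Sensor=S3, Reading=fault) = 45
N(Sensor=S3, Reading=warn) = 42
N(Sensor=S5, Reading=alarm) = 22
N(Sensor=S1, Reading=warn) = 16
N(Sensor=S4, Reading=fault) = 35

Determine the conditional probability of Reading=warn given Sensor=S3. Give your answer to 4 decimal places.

Total with Sensor=S3: 30 + 42 + 31 + 45 = 148.
P(Reading=warn | Sensor=S3) = 42/148 = 0.2838.

0.2838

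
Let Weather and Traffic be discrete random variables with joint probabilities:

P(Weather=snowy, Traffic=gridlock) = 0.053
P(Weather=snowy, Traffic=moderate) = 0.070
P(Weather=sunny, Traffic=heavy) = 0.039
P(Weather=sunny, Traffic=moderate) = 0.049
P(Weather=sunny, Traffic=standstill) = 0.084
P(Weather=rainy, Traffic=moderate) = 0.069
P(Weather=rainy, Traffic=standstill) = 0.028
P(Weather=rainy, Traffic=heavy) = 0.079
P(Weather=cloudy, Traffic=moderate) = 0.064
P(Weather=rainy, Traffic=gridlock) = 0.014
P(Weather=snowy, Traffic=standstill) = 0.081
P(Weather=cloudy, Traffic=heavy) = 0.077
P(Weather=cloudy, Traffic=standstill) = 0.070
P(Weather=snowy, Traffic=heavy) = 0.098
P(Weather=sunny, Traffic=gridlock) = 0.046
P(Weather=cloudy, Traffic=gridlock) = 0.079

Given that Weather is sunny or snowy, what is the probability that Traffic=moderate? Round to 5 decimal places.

P(Weather=sunny) = 0.049 + 0.039 + 0.046 + 0.084 = 0.218.
P(Weather=snowy) = 0.070 + 0.098 + 0.053 + 0.081 = 0.302.
P(Weather ∈ {sunny, snowy}) = 0.218 + 0.302 = 0.520; P(Traffic=moderate, Weather ∈ {sunny, snowy}) = 0.049 + 0.070 = 0.119.
P(Traffic=moderate | Weather ∈ {sunny, snowy}) = 0.119/0.520 = 0.22885.

0.22885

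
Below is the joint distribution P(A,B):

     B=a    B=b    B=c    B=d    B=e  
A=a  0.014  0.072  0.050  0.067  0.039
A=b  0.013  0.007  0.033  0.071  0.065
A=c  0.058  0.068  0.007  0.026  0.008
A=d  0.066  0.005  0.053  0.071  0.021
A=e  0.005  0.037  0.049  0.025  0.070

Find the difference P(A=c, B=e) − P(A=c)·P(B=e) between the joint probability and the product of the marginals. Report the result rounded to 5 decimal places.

-0.02590

P(A=c) = 0.058 + 0.068 + 0.007 + 0.026 + 0.008 = 0.167.
P(B=e) = 0.039 + 0.065 + 0.008 + 0.021 + 0.070 = 0.203.
P(A=c, B=e) − P(A=c)P(B=e) = 0.008 − 0.167×0.203 = -0.02590.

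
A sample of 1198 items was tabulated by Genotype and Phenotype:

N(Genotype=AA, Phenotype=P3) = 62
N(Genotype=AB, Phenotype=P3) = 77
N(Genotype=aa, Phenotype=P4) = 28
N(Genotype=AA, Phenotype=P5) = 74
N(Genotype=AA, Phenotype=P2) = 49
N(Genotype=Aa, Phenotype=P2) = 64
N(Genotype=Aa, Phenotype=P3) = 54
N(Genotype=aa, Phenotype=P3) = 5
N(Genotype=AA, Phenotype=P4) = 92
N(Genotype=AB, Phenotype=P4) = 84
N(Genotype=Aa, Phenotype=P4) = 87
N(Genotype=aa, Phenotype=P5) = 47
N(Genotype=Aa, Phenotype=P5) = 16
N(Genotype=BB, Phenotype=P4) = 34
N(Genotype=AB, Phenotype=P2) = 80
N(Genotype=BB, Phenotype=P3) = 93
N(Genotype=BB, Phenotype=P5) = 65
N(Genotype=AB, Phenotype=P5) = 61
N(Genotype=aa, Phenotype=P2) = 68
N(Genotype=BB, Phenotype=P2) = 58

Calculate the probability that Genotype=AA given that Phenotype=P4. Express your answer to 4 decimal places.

0.2831

Total with Phenotype=P4: 92 + 87 + 28 + 84 + 34 = 325.
P(Genotype=AA | Phenotype=P4) = 92/325 = 0.2831.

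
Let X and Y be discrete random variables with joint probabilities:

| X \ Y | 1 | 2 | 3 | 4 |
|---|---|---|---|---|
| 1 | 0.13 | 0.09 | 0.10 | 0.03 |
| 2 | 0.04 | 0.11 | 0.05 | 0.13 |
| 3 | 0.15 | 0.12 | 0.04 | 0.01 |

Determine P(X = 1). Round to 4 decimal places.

0.3500

P(X=1) = 0.13 + 0.09 + 0.10 + 0.03 = 0.35.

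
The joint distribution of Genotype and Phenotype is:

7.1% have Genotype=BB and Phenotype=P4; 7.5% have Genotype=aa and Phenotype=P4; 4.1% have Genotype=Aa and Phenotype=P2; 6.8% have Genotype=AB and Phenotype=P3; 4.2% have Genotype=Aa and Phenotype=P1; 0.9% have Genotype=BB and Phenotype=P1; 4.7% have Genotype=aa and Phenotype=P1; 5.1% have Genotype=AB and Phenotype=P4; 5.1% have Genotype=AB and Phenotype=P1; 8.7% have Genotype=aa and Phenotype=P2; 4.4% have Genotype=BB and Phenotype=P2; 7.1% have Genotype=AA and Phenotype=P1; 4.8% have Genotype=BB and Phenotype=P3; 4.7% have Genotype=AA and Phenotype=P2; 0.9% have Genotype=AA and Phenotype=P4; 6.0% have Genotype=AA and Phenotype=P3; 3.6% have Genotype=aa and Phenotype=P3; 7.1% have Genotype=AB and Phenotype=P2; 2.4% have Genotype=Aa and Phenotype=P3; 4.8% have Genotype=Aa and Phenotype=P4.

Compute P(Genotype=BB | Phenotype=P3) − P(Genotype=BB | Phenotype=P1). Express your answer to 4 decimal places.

0.1625

P(Phenotype=P3) = 0.060 + 0.024 + 0.036 + 0.068 + 0.048 = 0.236; P(Genotype=BB | Phenotype=P3) = 0.048/0.236 = 0.20339.
P(Phenotype=P1) = 0.071 + 0.042 + 0.047 + 0.051 + 0.009 = 0.220; P(Genotype=BB | Phenotype=P1) = 0.009/0.220 = 0.04091.
Difference = 0.1625.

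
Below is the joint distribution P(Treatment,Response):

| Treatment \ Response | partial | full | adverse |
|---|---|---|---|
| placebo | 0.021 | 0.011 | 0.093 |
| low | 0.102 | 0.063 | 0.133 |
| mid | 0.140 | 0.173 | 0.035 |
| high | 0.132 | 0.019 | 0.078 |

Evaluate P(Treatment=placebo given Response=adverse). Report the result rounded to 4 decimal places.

0.2743

P(Response=adverse) = 0.093 + 0.133 + 0.035 + 0.078 = 0.339.
P(Treatment=placebo | Response=adverse) = 0.093/0.339 = 0.2743.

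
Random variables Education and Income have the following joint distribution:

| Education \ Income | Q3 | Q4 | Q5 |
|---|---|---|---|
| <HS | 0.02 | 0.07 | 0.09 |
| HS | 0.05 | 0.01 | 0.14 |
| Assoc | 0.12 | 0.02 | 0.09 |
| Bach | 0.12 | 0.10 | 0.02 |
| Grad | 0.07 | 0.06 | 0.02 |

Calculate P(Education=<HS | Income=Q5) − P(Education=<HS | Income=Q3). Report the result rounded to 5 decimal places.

0.19737

P(Income=Q5) = 0.09 + 0.14 + 0.09 + 0.02 + 0.02 = 0.36; P(Education=<HS | Income=Q5) = 0.09/0.36 = 0.250000.
P(Income=Q3) = 0.02 + 0.05 + 0.12 + 0.12 + 0.07 = 0.38; P(Education=<HS | Income=Q3) = 0.02/0.38 = 0.052632.
Difference = 0.19737.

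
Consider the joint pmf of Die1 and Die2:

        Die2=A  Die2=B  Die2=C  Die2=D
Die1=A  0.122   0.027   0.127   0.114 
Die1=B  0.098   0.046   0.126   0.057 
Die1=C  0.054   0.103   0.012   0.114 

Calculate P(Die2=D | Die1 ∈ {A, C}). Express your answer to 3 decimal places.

0.339

P(Die1=A) = 0.122 + 0.027 + 0.127 + 0.114 = 0.390.
P(Die1=C) = 0.054 + 0.103 + 0.012 + 0.114 = 0.283.
P(Die1 ∈ {A, C}) = 0.390 + 0.283 = 0.673; P(Die2=D, Die1 ∈ {A, C}) = 0.114 + 0.114 = 0.228.
P(Die2=D | Die1 ∈ {A, C}) = 0.228/0.673 = 0.339.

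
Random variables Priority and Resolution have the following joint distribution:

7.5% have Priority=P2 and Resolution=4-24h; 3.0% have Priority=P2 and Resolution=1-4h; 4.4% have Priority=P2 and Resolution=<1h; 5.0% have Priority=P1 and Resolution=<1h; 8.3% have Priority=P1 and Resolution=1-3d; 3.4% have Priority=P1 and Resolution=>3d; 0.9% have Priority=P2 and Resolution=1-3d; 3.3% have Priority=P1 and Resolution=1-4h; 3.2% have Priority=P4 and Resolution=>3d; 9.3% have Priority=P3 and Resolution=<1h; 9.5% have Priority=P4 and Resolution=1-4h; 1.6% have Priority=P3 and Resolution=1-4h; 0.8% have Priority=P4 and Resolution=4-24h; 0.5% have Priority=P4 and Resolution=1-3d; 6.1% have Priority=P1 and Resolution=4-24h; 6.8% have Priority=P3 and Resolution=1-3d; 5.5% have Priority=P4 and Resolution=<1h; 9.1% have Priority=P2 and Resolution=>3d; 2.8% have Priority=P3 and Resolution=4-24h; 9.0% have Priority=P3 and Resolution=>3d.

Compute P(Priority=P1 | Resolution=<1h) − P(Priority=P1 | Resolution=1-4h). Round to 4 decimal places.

P(Resolution=<1h) = 0.050 + 0.044 + 0.093 + 0.055 = 0.242; P(Priority=P1 | Resolution=<1h) = 0.050/0.242 = 0.20661.
P(Resolution=1-4h) = 0.033 + 0.030 + 0.016 + 0.095 = 0.174; P(Priority=P1 | Resolution=1-4h) = 0.033/0.174 = 0.18966.
Difference = 0.0170.

0.0170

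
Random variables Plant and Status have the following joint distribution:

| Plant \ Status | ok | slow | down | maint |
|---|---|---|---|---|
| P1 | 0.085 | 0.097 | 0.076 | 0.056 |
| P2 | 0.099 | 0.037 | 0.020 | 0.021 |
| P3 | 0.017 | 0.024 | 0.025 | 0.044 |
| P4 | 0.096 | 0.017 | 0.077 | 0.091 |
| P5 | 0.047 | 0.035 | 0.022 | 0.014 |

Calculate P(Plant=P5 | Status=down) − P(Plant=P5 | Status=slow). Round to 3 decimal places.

-0.067

P(Status=down) = 0.076 + 0.020 + 0.025 + 0.077 + 0.022 = 0.220; P(Plant=P5 | Status=down) = 0.022/0.220 = 0.1000.
P(Status=slow) = 0.097 + 0.037 + 0.024 + 0.017 + 0.035 = 0.210; P(Plant=P5 | Status=slow) = 0.035/0.210 = 0.1667.
Difference = -0.067.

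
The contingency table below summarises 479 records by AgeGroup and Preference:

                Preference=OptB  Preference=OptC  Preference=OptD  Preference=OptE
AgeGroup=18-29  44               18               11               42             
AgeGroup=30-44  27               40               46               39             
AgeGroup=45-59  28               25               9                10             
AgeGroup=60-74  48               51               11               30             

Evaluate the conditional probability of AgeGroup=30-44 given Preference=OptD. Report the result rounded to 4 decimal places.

0.5974

Total with Preference=OptD: 11 + 46 + 9 + 11 = 77.
P(AgeGroup=30-44 | Preference=OptD) = 46/77 = 0.5974.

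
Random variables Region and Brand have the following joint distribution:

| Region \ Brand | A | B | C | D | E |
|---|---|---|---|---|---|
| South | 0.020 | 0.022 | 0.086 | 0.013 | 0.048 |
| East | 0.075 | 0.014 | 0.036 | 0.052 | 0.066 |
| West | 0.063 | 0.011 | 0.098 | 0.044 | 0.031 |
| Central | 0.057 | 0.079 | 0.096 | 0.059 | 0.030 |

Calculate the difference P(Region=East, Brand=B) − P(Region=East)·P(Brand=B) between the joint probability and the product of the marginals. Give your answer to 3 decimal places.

-0.017

P(Region=East) = 0.075 + 0.014 + 0.036 + 0.052 + 0.066 = 0.243.
P(Brand=B) = 0.022 + 0.014 + 0.011 + 0.079 = 0.126.
P(Region=East, Brand=B) − P(Region=East)P(Brand=B) = 0.014 − 0.243×0.126 = -0.017.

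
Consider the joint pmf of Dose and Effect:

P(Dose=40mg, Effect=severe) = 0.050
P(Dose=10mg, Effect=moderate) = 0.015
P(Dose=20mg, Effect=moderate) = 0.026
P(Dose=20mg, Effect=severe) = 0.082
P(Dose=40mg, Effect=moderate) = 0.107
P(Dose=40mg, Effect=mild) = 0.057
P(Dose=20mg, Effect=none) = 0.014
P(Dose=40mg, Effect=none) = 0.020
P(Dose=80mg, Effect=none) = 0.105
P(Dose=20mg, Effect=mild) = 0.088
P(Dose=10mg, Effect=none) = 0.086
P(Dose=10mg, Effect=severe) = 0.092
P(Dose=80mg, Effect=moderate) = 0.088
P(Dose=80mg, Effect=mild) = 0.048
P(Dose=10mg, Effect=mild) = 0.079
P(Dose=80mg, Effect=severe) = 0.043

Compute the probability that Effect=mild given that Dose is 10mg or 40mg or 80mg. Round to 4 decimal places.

0.2329

P(Dose=10mg) = 0.086 + 0.079 + 0.015 + 0.092 = 0.272.
P(Dose=40mg) = 0.020 + 0.057 + 0.107 + 0.050 = 0.234.
P(Dose=80mg) = 0.105 + 0.048 + 0.088 + 0.043 = 0.284.
P(Dose ∈ {10mg, 40mg, 80mg}) = 0.272 + 0.234 + 0.284 = 0.790; P(Effect=mild, Dose ∈ {10mg, 40mg, 80mg}) = 0.079 + 0.057 + 0.048 = 0.184.
P(Effect=mild | Dose ∈ {10mg, 40mg, 80mg}) = 0.184/0.790 = 0.2329.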